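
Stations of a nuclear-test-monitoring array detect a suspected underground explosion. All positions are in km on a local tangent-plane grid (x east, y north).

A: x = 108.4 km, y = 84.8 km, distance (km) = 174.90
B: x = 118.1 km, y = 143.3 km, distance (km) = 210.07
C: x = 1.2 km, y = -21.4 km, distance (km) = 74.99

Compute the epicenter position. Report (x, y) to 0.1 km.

(-56.5, 26.5)

Circle about each station: (x − 108.4)² + (y − 84.8)² = 174.90²; (x − 118.1)² + (y − 143.3)² = 210.07²; (x − 1.2)² + (y + 21.4)² = 74.99².
Subtracting pairs of circle equations eliminates x²+y² and gives linear equations (the radical axes):
19.4 x + 117.0 y = 2001.51
-214.4 x − 212.4 y = 6484.31
Solving the 2×2 system: x ≈ -56.5, y ≈ 26.5 km.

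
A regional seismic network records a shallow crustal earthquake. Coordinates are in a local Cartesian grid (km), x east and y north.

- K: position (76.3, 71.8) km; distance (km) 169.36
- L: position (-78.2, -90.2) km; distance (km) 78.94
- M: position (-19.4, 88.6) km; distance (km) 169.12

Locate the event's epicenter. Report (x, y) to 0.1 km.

Circle about each station: (x − 76.3)² + (y − 71.8)² = 169.36²; (x + 78.2)² + (y + 90.2)² = 78.94²; (x + 19.4)² + (y − 88.6)² = 169.12².
Subtracting the K equation from the L and M equations removes the quadratic terms:
-309.0 x − 324.0 y = 25725.64
-191.4 x + 33.6 y = -2669.37
Solving the 2×2 system: x ≈ 0.0, y ≈ -79.4 km.
Check against K (with the unrounded x, y): √((x − 76.3)²+(y − 71.8)²) = 169.36 ≈ 169.36 km. ✓

0.0 km east, -79.4 km north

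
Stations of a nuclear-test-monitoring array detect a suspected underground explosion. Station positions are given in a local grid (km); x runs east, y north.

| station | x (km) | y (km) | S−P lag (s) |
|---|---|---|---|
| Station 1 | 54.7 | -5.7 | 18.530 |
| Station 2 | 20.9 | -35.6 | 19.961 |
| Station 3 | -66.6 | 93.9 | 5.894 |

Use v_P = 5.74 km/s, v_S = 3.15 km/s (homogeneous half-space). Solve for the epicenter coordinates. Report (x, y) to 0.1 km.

Distance from S−P lag: d = Δt · v_P v_S / (v_P − v_S) = Δt · (5.74·3.15)/(5.74−3.15) ≈ 6.9811·Δt.
So d_Station 1 = 129.36, d_Station 2 = 139.35, d_Station 3 = 41.15 km.
Circle about each station: (x − 54.7)² + (y + 5.7)² = 129.36²; (x − 20.9)² + (y + 35.6)² = 139.35²; (x + 66.6)² + (y − 93.9)² = 41.15².
Subtracting the Station 1 equation from the Station 2 and Station 3 equations removes the quadratic terms:
-67.6 x − 59.8 y = -4004.82
-242.6 x + 199.2 y = 25268.88
Solving the 2×2 system: x ≈ -25.5, y ≈ 95.8 km.

x ≈ -25.5 km, y ≈ 95.8 km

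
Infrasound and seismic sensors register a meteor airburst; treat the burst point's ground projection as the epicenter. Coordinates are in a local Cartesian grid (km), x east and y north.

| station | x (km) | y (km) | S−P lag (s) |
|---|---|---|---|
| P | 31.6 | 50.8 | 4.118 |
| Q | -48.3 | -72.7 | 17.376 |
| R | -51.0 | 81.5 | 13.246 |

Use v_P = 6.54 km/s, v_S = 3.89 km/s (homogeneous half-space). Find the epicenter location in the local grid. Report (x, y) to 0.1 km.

Distance from S−P lag: d = Δt · v_P v_S / (v_P − v_S) = Δt · (6.54·3.89)/(6.54−3.89) ≈ 9.6002·Δt.
So d_P = 39.53, d_Q = 166.81, d_R = 127.16 km.
Circle about each station: (x − 31.6)² + (y − 50.8)² = 39.53²; (x + 48.3)² + (y + 72.7)² = 166.81²; (x + 51.0)² + (y − 81.5)² = 127.16².
Subtracting the P equation from the Q and R equations removes the quadratic terms:
-159.8 x − 247.0 y = -22223.98
-165.2 x + 61.4 y = -8942.99
Solving the 2×2 system: x ≈ 70.6, y ≈ 44.3 km.

70.6 km east, 44.3 km north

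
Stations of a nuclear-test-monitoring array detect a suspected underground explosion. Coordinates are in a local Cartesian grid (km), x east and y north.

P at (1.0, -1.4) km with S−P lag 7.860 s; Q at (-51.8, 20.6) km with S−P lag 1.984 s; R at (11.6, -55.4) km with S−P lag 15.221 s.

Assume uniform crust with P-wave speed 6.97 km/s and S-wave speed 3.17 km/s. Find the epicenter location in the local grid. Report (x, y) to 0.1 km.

-41.5 km east, 15.4 km north

Distance from S−P lag: d = Δt · v_P v_S / (v_P − v_S) = Δt · (6.97·3.17)/(6.97−3.17) ≈ 5.8144·Δt.
So d_P = 45.70, d_Q = 11.54, d_R = 88.50 km.
Circle about each station: (x − 1.0)² + (y + 1.4)² = 45.70²; (x + 51.8)² + (y − 20.6)² = 11.54²; (x − 11.6)² + (y + 55.4)² = 88.50².
Subtracting pairs of circle equations eliminates x²+y² and gives linear equations (the radical axes):
-105.6 x + 44.0 y = 5059.96
21.2 x − 108.0 y = -2543.00
Solving the 2×2 system: x ≈ -41.5, y ≈ 15.4 km.
Check against P (with the unrounded x, y): √((x − 1.0)²+(y + 1.4)²) = 45.70 ≈ 45.70 km. ✓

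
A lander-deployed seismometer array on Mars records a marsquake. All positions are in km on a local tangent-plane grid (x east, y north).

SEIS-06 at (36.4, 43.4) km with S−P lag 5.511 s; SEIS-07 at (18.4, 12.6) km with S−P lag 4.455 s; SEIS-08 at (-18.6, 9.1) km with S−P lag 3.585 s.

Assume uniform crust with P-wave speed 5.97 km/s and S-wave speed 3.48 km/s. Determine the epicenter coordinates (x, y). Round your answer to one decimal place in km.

x ≈ -9.2 km, y ≈ 37.5 km

Distance from S−P lag: d = Δt · v_P v_S / (v_P − v_S) = Δt · (5.97·3.48)/(5.97−3.48) ≈ 8.3436·Δt.
So d_SEIS-06 = 45.98, d_SEIS-07 = 37.17, d_SEIS-08 = 29.91 km.
Circle about each station: (x − 36.4)² + (y − 43.4)² = 45.98²; (x − 18.4)² + (y − 12.6)² = 37.17²; (x + 18.6)² + (y − 9.1)² = 29.91².
Subtracting the SEIS-06 equation from the SEIS-07 and SEIS-08 equations removes the quadratic terms:
-36.0 x − 61.6 y = -1978.65
-110.0 x − 68.6 y = -1560.20
Solving the 2×2 system: x ≈ -9.2, y ≈ 37.5 km.
Check against SEIS-06 (with the unrounded x, y): √((x − 36.4)²+(y − 43.4)²) = 45.98 ≈ 45.98 km. ✓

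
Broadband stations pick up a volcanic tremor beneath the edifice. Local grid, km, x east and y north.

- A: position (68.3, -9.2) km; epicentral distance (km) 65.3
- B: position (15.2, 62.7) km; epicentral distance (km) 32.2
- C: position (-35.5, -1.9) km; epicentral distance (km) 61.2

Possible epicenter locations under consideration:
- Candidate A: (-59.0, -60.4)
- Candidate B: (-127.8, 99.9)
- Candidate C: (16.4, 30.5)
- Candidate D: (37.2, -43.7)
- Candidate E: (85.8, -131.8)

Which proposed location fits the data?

For each candidate, compare |candidate − station| to the reported distance:
Candidate A: residuals A 71.9, B 111.5, C 1.8 → max 111.5 km
Candidate B: residuals A 159.1, B 115.6, C 76.2 → max 159.1 km
Candidate C: residuals A 0.0, B 0.0, C 0.0 → max 0.0 km
Candidate D: residuals A 18.9, B 76.5, C 22.7 → max 76.5 km
Candidate E: residuals A 58.5, B 174.7, C 116.5 → max 174.7 km
Only Candidate C has all residuals ≈ 0.

Candidate C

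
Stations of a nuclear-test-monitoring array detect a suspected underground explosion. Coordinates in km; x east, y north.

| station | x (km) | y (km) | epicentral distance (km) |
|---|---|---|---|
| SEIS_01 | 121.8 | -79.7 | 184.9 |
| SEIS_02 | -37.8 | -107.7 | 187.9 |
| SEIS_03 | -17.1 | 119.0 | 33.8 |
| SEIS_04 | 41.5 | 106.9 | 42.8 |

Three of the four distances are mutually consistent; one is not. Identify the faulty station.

SEIS_03

Solve using three stations at a time. Using SEIS_01, SEIS_02, SEIS_04 (subtract circle equations pairwise → linear system) gives (x, y) ≈ (16.4, 72.2).
Distances from that point to each station vs reported:
  SEIS_01: calculated 184.9 vs reported 184.9 → residual 0.0 km
  SEIS_02: calculated 187.9 vs reported 187.9 → residual 0.0 km
  SEIS_03: calculated 57.5 vs reported 33.8 → residual 23.7 km
  SEIS_04: calculated 42.8 vs reported 42.8 → residual 0.0 km
SEIS_01, SEIS_02, SEIS_04 are mutually consistent (residuals ≈ 0); SEIS_03 is off by 23.7 km.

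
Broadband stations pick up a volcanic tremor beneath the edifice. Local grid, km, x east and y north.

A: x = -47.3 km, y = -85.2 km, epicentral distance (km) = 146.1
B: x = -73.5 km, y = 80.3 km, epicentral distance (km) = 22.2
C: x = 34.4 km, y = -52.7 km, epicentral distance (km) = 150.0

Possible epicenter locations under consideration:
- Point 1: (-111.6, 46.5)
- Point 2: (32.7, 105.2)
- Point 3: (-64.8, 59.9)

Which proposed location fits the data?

For each candidate, compare |candidate − station| to the reported distance:
Point 1: residuals A 0.5, B 28.7, C 26.5 → max 28.7 km
Point 2: residuals A 60.4, B 86.9, C 7.9 → max 86.9 km
Point 3: residuals A 0.1, B 0.0, C 0.1 → max 0.1 km
Only Point 3 has all residuals ≈ 0.

Point 3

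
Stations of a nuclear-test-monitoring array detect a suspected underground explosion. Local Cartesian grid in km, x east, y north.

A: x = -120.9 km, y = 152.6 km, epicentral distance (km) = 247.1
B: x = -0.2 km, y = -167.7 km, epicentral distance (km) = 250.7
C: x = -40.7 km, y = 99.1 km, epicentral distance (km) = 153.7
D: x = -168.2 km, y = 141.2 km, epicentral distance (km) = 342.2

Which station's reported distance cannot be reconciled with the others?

Solve using three stations at a time. Using A, B, C (subtract circle equations pairwise → linear system) gives (x, y) ≈ (107.8, 58.7).
Distances from that point to each station vs reported:
  A: calculated 247.2 vs reported 247.1 → residual 0.1 km
  B: calculated 250.8 vs reported 250.7 → residual 0.1 km
  C: calculated 153.9 vs reported 153.7 → residual 0.2 km
  D: calculated 288.0 vs reported 342.2 → residual 54.2 km
A, B, C are mutually consistent (residuals ≈ 0); D is off by 54.2 km.

D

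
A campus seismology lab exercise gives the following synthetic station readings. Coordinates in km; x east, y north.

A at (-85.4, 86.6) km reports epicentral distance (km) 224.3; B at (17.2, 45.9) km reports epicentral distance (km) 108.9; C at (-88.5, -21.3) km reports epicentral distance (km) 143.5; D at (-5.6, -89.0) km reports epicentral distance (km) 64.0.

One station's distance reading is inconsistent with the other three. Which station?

Solve using three stations at a time. Using B, C, D (subtract circle equations pairwise → linear system) gives (x, y) ≈ (50.3, -57.8).
Distances from that point to each station vs reported:
  A: calculated 198.1 vs reported 224.3 → residual 26.2 km
  B: calculated 108.9 vs reported 108.9 → residual 0.0 km
  C: calculated 143.5 vs reported 143.5 → residual 0.0 km
  D: calculated 64.0 vs reported 64.0 → residual 0.0 km
B, C, D are mutually consistent (residuals ≈ 0); A is off by 26.2 km.

A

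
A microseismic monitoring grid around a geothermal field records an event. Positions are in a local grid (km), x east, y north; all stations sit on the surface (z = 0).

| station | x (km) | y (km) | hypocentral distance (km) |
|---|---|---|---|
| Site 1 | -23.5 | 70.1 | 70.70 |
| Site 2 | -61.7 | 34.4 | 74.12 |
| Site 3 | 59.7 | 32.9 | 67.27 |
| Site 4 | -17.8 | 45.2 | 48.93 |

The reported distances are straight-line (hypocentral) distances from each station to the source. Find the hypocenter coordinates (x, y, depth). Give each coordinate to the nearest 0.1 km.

Each station gives a sphere (x−x_i)² + (y−y_i)² + z² = d_i² (stations at z=0).
Subtracting the Site 1 sphere from Site 2 and Site 3: z² cancels, leaving linear equations in x and y:
-76.4 x − 71.4 y = -971.29
166.4 x − 74.4 y = -346.52
Solving: x ≈ 2.706, y ≈ 10.709 km (keep extra digits for the depth step; rounded: 2.7, 10.7).
Then from the Site 1 sphere: z² = 70.70² − (x + 23.5)² − (y − 70.1)² with x = 2.706, y = 10.709, so z ≈ 28.008 ≈ 28.0 km.
Check against Site 4 (with the unrounded solution): distance 48.93 ≈ 48.93 km. ✓

x ≈ 2.7 km, y ≈ 10.7 km, depth ≈ 28.0 km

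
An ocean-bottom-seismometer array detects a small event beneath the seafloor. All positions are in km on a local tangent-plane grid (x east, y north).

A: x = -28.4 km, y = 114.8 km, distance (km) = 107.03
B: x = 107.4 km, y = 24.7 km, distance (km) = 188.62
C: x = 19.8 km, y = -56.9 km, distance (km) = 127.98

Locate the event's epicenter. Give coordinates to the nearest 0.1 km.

-81.2 km east, 21.7 km north

Circle about each station: (x + 28.4)² + (y − 114.8)² = 107.03²; (x − 107.4)² + (y − 24.7)² = 188.62²; (x − 19.8)² + (y + 56.9)² = 127.98².
Subtracting the A equation from the B and C equations removes the quadratic terms:
271.6 x − 180.2 y = -25962.83
96.4 x − 343.4 y = -15279.41
Solving the 2×2 system: x ≈ -81.2, y ≈ 21.7 km.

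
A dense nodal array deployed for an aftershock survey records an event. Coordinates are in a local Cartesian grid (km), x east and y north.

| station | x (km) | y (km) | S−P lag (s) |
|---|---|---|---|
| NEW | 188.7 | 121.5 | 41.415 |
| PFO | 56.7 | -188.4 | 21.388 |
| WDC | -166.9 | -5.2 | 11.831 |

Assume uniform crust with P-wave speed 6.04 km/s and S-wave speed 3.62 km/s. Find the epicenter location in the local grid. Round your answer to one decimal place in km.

Distance from S−P lag: d = Δt · v_P v_S / (v_P − v_S) = Δt · (6.04·3.62)/(6.04−3.62) ≈ 9.0350·Δt.
So d_NEW = 374.19, d_PFO = 193.24, d_WDC = 106.89 km.
Circle about each station: (x − 188.7)² + (y − 121.5)² = 374.19²; (x − 56.7)² + (y + 188.4)² = 193.24²; (x + 166.9)² + (y + 5.2)² = 106.89².
Subtracting pairs of circle equations eliminates x²+y² and gives linear equations (the radical axes):
-264.0 x − 619.8 y = 91015.97
-711.2 x − 253.4 y = 106105.39
Solving the 2×2 system: x ≈ -114.2, y ≈ -98.2 km.

(-114.2, -98.2)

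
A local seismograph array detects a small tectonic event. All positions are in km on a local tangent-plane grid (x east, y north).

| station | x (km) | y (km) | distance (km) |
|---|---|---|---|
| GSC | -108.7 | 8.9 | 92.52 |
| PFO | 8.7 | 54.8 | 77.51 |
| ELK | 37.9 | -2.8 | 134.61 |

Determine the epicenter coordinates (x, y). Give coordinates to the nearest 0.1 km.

x ≈ -61.2 km, y ≈ 88.3 km

Circle about each station: (x + 108.7)² + (y − 8.9)² = 92.52²; (x − 8.7)² + (y − 54.8)² = 77.51²; (x − 37.9)² + (y + 2.8)² = 134.61².
Subtracting pairs of circle equations eliminates x²+y² and gives linear equations (the radical axes):
234.8 x + 91.8 y = -6264.02
293.2 x − 23.4 y = -20010.55
Solving the 2×2 system: x ≈ -61.2, y ≈ 88.3 km.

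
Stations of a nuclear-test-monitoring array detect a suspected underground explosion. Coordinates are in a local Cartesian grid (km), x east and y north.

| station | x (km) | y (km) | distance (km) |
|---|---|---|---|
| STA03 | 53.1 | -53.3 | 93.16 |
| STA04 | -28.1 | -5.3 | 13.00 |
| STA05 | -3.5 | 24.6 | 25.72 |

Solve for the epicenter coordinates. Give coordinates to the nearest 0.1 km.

(-19.8, 4.7)

Circle about each station: (x − 53.1)² + (y + 53.3)² = 93.16²; (x + 28.1)² + (y + 5.3)² = 13.00²; (x + 3.5)² + (y − 24.6)² = 25.72².
Subtracting the STA03 equation from the STA04 and STA05 equations removes the quadratic terms:
-162.4 x + 96.0 y = 3666.99
-113.2 x + 155.8 y = 2974.18
Solving the 2×2 system: x ≈ -19.8, y ≈ 4.7 km.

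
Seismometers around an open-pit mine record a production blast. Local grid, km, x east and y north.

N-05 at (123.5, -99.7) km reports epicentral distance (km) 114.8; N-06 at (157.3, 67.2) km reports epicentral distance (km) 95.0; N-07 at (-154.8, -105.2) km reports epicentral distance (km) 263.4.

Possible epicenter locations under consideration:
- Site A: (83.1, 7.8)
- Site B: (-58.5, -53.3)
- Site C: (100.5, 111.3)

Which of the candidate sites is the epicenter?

For each candidate, compare |candidate − station| to the reported distance:
Site A: residuals N-05 0.0, N-06 0.0, N-07 0.0 → max 0.0 km
Site B: residuals N-05 73.0, N-06 152.2, N-07 154.0 → max 154.0 km
Site C: residuals N-05 97.4, N-06 23.1, N-07 71.3 → max 97.4 km
Only Site A has all residuals ≈ 0.

Site A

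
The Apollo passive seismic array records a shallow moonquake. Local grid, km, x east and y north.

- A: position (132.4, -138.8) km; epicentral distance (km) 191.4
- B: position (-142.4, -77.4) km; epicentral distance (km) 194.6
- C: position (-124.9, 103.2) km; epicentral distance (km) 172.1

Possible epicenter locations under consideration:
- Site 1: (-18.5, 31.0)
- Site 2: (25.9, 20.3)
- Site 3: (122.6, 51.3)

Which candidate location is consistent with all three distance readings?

For each candidate, compare |candidate − station| to the reported distance:
Site 1: residuals A 35.8, B 30.0, C 43.5 → max 43.5 km
Site 2: residuals A 0.1, B 0.0, C 0.0 → max 0.1 km
Site 3: residuals A 1.0, B 100.0, C 80.8 → max 100.0 km
Only Site 2 has all residuals ≈ 0.

Site 2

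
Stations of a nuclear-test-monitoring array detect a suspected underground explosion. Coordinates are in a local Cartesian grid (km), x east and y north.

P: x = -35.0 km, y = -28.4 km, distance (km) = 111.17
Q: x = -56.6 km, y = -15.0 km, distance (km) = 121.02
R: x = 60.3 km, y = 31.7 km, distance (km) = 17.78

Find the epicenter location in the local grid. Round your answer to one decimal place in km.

Circle about each station: (x + 35.0)² + (y + 28.4)² = 111.17²; (x + 56.6)² + (y + 15.0)² = 121.02²; (x − 60.3)² + (y − 31.7)² = 17.78².
Subtracting the P equation from the Q and R equations removes the quadratic terms:
-43.2 x + 26.8 y = -890.07
190.6 x + 120.2 y = 14652.06
Solving the 2×2 system: x ≈ 48.5, y ≈ 45.0 km.
Check against P (with the unrounded x, y): √((x + 35.0)²+(y + 28.4)²) = 111.17 ≈ 111.17 km. ✓

x ≈ 48.5 km, y ≈ 45.0 km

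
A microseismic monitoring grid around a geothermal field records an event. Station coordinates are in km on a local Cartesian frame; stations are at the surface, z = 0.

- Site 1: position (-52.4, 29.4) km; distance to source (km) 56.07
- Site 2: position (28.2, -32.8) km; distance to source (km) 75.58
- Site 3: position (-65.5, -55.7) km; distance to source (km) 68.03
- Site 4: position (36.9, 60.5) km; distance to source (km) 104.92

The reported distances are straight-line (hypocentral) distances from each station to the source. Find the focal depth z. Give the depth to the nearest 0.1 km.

z ≈ 36.7 km

Each station gives a sphere (x−x_i)² + (y−y_i)² + z² = d_i² (stations at z=0).
Subtracting the Site 1 sphere from Site 2 and Site 3: z² cancels, leaving linear equations in x and y:
161.2 x − 124.4 y = -4307.53
-26.2 x − 170.2 y = 2298.38
Solving: x ≈ -33.199, y ≈ -8.393 km (keep extra digits for the depth step; rounded: -33.2, -8.4).
Then from the Site 1 sphere: z² = 56.07² − (x + 52.4)² − (y − 29.4)² with x = -33.199, y = -8.393, so z ≈ 36.700 ≈ 36.7 km.
Check against Site 4 (with the unrounded solution): distance 104.91 ≈ 104.92 km. ✓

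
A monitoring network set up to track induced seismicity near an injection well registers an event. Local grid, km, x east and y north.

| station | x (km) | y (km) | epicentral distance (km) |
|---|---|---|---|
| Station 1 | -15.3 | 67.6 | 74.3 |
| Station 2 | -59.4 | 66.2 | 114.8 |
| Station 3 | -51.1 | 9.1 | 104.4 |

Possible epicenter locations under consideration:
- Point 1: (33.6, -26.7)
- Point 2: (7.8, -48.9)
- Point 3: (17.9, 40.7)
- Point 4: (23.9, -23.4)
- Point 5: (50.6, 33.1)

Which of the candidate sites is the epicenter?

Point 5

For each candidate, compare |candidate − station| to the reported distance:
Point 1: residuals Station 1 31.9, Station 2 16.7, Station 3 12.4 → max 31.9 km
Point 2: residuals Station 1 44.5, Station 2 18.5, Station 3 21.7 → max 44.5 km
Point 3: residuals Station 1 31.6, Station 2 33.4, Station 3 28.5 → max 33.4 km
Point 4: residuals Station 1 24.8, Station 2 7.5, Station 3 22.7 → max 24.8 km
Point 5: residuals Station 1 0.1, Station 2 0.1, Station 3 0.1 → max 0.1 km
Only Point 5 has all residuals ≈ 0.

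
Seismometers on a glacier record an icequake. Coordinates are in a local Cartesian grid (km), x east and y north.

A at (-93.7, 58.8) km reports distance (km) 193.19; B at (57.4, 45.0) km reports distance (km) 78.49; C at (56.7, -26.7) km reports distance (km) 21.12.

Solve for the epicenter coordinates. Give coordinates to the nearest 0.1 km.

x ≈ 77.4 km, y ≈ -30.9 km

Circle about each station: (x + 93.7)² + (y − 58.8)² = 193.19²; (x − 57.4)² + (y − 45.0)² = 78.49²; (x − 56.7)² + (y + 26.7)² = 21.12².
Subtracting pairs of circle equations eliminates x²+y² and gives linear equations (the radical axes):
302.2 x − 27.6 y = 24244.33
300.8 x − 171.0 y = 28566.97
Solving the 2×2 system: x ≈ 77.4, y ≈ -30.9 km.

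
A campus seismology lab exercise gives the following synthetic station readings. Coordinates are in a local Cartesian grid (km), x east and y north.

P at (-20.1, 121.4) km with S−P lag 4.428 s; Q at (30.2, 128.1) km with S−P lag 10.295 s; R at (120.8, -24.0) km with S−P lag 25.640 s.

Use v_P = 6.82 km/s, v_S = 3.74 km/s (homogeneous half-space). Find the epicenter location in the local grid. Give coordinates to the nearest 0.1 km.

x ≈ -50.7 km, y ≈ 101.2 km

Distance from S−P lag: d = Δt · v_P v_S / (v_P − v_S) = Δt · (6.82·3.74)/(6.82−3.74) ≈ 8.2814·Δt.
So d_P = 36.67, d_Q = 85.26, d_R = 212.34 km.
Circle about each station: (x + 20.1)² + (y − 121.4)² = 36.67²; (x − 30.2)² + (y − 128.1)² = 85.26²; (x − 120.8)² + (y + 24.0)² = 212.34².
Subtracting pairs of circle equations eliminates x²+y² and gives linear equations (the radical axes):
100.6 x + 13.4 y = -3744.90
281.8 x − 290.8 y = -43716.92
Solving the 2×2 system: x ≈ -50.7, y ≈ 101.2 km.
Check against P (with the unrounded x, y): √((x + 20.1)²+(y − 121.4)²) = 36.67 ≈ 36.67 km. ✓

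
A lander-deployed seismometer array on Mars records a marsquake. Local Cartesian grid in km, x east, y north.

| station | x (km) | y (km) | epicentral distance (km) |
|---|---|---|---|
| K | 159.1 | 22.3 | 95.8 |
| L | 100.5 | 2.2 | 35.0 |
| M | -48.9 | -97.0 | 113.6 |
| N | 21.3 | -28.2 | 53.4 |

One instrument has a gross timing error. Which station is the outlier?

Solve using three stations at a time. Using K, L, N (subtract circle equations pairwise → linear system) gives (x, y) ≈ (65.9, 0.8).
Distances from that point to each station vs reported:
  K: calculated 95.7 vs reported 95.8 → residual 0.1 km
  L: calculated 34.7 vs reported 35.0 → residual 0.3 km
  M: calculated 150.8 vs reported 113.6 → residual 37.2 km
  N: calculated 53.2 vs reported 53.4 → residual 0.2 km
K, L, N are mutually consistent (residuals ≈ 0); M is off by 37.2 km.

M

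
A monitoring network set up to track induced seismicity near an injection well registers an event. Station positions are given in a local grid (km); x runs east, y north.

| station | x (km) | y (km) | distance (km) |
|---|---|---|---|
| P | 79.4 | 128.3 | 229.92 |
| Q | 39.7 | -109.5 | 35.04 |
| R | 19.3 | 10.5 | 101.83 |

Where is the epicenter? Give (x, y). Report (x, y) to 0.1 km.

Circle about each station: (x − 79.4)² + (y − 128.3)² = 229.92²; (x − 39.7)² + (y + 109.5)² = 35.04²; (x − 19.3)² + (y − 10.5)² = 101.83².
Subtracting the P equation from the Q and R equations removes the quadratic terms:
-79.4 x − 475.6 y = 42436.49
-120.2 x − 235.6 y = 20211.35
Solving the 2×2 system: x ≈ 10.0, y ≈ -90.9 km.
Check against P (with the unrounded x, y): √((x − 79.4)²+(y − 128.3)²) = 229.92 ≈ 229.92 km. ✓

(10.0, -90.9)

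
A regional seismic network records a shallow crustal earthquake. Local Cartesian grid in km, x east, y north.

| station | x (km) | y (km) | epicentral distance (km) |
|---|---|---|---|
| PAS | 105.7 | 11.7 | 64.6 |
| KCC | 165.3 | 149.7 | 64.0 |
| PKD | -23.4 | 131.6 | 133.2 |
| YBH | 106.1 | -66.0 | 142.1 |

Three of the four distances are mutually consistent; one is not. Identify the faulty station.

KCC

Solve using three stations at a time. Using PAS, PKD, YBH (subtract circle equations pairwise → linear system) gives (x, y) ≈ (97.6, 75.9).
Distances from that point to each station vs reported:
  PAS: calculated 64.7 vs reported 64.6 → residual 0.1 km
  KCC: calculated 100.1 vs reported 64.0 → residual 36.1 km
  PKD: calculated 133.2 vs reported 133.2 → residual 0.0 km
  YBH: calculated 142.1 vs reported 142.1 → residual 0.0 km
PAS, PKD, YBH are mutually consistent (residuals ≈ 0); KCC is off by 36.1 km.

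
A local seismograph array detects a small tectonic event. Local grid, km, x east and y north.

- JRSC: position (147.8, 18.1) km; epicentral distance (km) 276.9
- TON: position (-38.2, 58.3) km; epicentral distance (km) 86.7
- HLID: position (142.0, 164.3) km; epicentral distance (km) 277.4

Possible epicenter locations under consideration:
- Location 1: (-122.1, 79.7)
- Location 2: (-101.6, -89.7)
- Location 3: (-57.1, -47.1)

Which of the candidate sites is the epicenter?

Location 1

For each candidate, compare |candidate − station| to the reported distance:
Location 1: residuals JRSC 0.1, TON 0.1, HLID 0.1 → max 0.1 km
Location 2: residuals JRSC 5.2, TON 74.3, HLID 74.5 → max 74.5 km
Location 3: residuals JRSC 61.9, TON 20.4, HLID 13.0 → max 61.9 km
Only Location 1 has all residuals ≈ 0.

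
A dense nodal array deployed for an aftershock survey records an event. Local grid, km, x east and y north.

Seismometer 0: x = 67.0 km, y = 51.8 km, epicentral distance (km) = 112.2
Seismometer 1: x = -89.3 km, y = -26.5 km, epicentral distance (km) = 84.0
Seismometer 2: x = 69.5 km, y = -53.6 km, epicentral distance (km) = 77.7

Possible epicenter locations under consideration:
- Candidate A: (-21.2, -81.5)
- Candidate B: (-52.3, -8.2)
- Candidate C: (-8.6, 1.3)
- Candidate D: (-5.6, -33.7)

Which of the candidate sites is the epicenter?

Candidate D

For each candidate, compare |candidate − station| to the reported distance:
Candidate A: residuals Seismometer 0 47.6, Seismometer 1 3.5, Seismometer 2 17.2 → max 47.6 km
Candidate B: residuals Seismometer 0 21.3, Seismometer 1 42.7, Seismometer 2 52.3 → max 52.3 km
Candidate C: residuals Seismometer 0 21.3, Seismometer 1 1.4, Seismometer 2 17.8 → max 21.3 km
Candidate D: residuals Seismometer 0 0.0, Seismometer 1 0.0, Seismometer 2 0.0 → max 0.0 km
Only Candidate D has all residuals ≈ 0.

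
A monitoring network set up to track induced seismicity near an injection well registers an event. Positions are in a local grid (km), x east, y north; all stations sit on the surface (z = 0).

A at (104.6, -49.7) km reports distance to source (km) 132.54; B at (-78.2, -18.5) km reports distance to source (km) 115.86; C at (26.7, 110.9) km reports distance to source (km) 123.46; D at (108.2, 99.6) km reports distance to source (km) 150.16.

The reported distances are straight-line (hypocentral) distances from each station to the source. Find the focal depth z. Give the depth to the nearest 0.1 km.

z ≈ 69.9 km

Each station gives a sphere (x−x_i)² + (y−y_i)² + z² = d_i² (stations at z=0).
Subtracting the A sphere from B and C: z² cancels, leaving linear equations in x and y:
-365.6 x + 62.4 y = -2810.45
-155.8 x + 321.2 y = 1924.93
Solving: x ≈ 9.496, y ≈ 10.599 km (keep extra digits for the depth step; rounded: 9.5, 10.6).
Then from the A sphere: z² = 132.54² − (x − 104.6)² − (y + 49.7)² with x = 9.496, y = 10.599, so z ≈ 69.901 ≈ 69.9 km.
Check against D (with the unrounded solution): distance 150.17 ≈ 150.16 km. ✓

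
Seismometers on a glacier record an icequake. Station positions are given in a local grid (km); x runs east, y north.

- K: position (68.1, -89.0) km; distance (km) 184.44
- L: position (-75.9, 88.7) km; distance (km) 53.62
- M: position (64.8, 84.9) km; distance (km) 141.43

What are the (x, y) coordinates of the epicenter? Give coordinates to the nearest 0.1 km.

Circle about each station: (x − 68.1)² + (y + 89.0)² = 184.44²; (x + 75.9)² + (y − 88.7)² = 53.62²; (x − 64.8)² + (y − 84.9)² = 141.43².
Subtracting the K equation from the L and M equations removes the quadratic terms:
-288.0 x + 355.4 y = 32212.90
-6.6 x + 347.8 y = 12864.11
Solving the 2×2 system: x ≈ -67.8, y ≈ 35.7 km.

(-67.8, 35.7)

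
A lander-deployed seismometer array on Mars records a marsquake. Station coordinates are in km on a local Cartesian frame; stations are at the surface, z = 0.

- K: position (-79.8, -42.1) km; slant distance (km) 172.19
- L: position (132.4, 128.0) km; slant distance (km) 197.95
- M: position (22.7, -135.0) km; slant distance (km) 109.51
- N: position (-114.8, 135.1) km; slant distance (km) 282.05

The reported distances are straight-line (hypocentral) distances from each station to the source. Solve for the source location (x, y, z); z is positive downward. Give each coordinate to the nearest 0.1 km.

Each station gives a sphere (x−x_i)² + (y−y_i)² + z² = d_i² (stations at z=0).
Subtracting the K sphere from L and M: z² cancels, leaving linear equations in x and y:
424.4 x + 340.2 y = 16238.50
205.0 x − 185.8 y = 28256.80
Solving: x ≈ 84.997, y ≈ -58.302 km (keep extra digits for the depth step; rounded: 85.0, -58.3).
Then from the K sphere: z² = 172.19² − (x + 79.8)² − (y + 42.1)² with x = 84.997, y = -58.302, so z ≈ 47.211 ≈ 47.2 km.

x ≈ 85.0 km, y ≈ -58.3 km, depth ≈ 47.2 km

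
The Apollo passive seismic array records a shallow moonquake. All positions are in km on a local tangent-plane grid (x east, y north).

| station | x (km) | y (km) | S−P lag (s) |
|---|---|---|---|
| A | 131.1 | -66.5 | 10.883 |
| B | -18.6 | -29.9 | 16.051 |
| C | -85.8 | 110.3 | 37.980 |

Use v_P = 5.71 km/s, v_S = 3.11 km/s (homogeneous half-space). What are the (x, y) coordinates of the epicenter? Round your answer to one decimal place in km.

x ≈ 65.1 km, y ≈ -100.7 km

Distance from S−P lag: d = Δt · v_P v_S / (v_P − v_S) = Δt · (5.71·3.11)/(5.71−3.11) ≈ 6.8300·Δt.
So d_A = 74.33, d_B = 109.63, d_C = 259.40 km.
Circle about each station: (x − 131.1)² + (y + 66.5)² = 74.33²; (x + 18.6)² + (y + 29.9)² = 109.63²; (x + 85.8)² + (y − 110.3)² = 259.40².
Subtracting the A equation from the B and C equations removes the quadratic terms:
-299.4 x + 73.2 y = -26863.28
-433.8 x + 353.6 y = -63845.14
Solving the 2×2 system: x ≈ 65.1, y ≈ -100.7 km.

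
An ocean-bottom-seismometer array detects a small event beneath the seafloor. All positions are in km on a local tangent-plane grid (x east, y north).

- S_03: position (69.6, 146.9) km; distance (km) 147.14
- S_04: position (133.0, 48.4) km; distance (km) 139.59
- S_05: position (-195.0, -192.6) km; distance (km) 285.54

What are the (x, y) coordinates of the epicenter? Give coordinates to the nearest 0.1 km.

Circle about each station: (x − 69.6)² + (y − 146.9)² = 147.14²; (x − 133.0)² + (y − 48.4)² = 139.59²; (x + 195.0)² + (y + 192.6)² = 285.54².
Subtracting pairs of circle equations eliminates x²+y² and gives linear equations (the radical axes):
126.8 x − 197.0 y = -4227.40
-529.2 x − 679.0 y = -11186.92
Solving the 2×2 system: x ≈ -3.5, y ≈ 19.2 km.
Check against S_03 (with the unrounded x, y): √((x − 69.6)²+(y − 146.9)²) = 147.14 ≈ 147.14 km. ✓

x ≈ -3.5 km, y ≈ 19.2 km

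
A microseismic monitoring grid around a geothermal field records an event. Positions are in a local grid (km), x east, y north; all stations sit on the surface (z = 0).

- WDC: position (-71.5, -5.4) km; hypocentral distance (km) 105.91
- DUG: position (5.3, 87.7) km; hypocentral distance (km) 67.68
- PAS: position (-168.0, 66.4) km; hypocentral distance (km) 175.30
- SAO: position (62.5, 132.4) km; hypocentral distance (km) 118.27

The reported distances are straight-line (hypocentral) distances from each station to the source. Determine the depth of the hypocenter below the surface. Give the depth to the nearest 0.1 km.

Each station gives a sphere (x−x_i)² + (y−y_i)² + z² = d_i² (stations at z=0).
Subtracting the WDC sphere from DUG and PAS: z² cancels, leaving linear equations in x and y:
153.6 x + 186.2 y = 9214.32
-193.0 x + 143.6 y = 7978.39
Solving: x ≈ -2.800, y ≈ 51.796 km (keep extra digits for the depth step; rounded: -2.8, 51.8).
Then from the WDC sphere: z² = 105.91² − (x + 71.5)² − (y + 5.4)² with x = -2.800, y = 51.796, so z ≈ 56.797 ≈ 56.8 km.

56.8 km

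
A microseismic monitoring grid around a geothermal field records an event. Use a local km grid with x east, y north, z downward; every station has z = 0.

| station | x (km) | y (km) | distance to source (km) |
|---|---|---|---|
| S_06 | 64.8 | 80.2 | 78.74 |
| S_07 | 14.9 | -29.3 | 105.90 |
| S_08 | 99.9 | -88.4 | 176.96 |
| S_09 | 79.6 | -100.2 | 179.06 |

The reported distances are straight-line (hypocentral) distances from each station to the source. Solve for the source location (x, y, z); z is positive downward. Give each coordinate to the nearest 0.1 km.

(20.0, 57.4, 60.6)

Each station gives a sphere (x−x_i)² + (y−y_i)² + z² = d_i² (stations at z=0).
Subtracting the S_06 sphere from S_07 and S_08: z² cancels, leaving linear equations in x and y:
-99.8 x − 219.0 y = -14565.40
70.2 x − 337.2 y = -17951.36
Solving: x ≈ 19.991, y ≈ 57.398 km (keep extra digits for the depth step; rounded: 20.0, 57.4).
Then from the S_06 sphere: z² = 78.74² − (x − 64.8)² − (y − 80.2)² with x = 19.991, y = 57.398, so z ≈ 60.599 ≈ 60.6 km.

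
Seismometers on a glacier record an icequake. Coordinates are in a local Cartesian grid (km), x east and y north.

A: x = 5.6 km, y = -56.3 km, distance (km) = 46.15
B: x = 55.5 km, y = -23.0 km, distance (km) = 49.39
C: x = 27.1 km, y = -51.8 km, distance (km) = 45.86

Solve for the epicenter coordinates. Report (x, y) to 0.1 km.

7.8 km east, -10.2 km north

Circle about each station: (x − 5.6)² + (y + 56.3)² = 46.15²; (x − 55.5)² + (y + 23.0)² = 49.39²; (x − 27.1)² + (y + 51.8)² = 45.86².
Subtracting pairs of circle equations eliminates x²+y² and gives linear equations (the radical axes):
99.8 x + 66.6 y = 98.65
43.0 x + 9.0 y = 243.28
Solving the 2×2 system: x ≈ 7.8, y ≈ -10.2 km.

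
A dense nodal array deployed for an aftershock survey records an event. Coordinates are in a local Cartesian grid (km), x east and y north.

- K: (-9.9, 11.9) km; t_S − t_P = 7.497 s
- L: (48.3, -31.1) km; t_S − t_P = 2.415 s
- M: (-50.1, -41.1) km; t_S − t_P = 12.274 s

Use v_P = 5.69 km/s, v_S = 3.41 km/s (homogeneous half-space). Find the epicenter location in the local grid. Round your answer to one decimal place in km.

(49.8, -10.6)

Distance from S−P lag: d = Δt · v_P v_S / (v_P − v_S) = Δt · (5.69·3.41)/(5.69−3.41) ≈ 8.5100·Δt.
So d_K = 63.80, d_L = 20.55, d_M = 104.45 km.
Circle about each station: (x + 9.9)² + (y − 11.9)² = 63.80²; (x − 48.3)² + (y + 31.1)² = 20.55²; (x + 50.1)² + (y + 41.1)² = 104.45².
Subtracting pairs of circle equations eliminates x²+y² and gives linear equations (the radical axes):
116.4 x − 86.0 y = 6708.62
-80.4 x − 106.0 y = -2879.76
Solving the 2×2 system: x ≈ 49.8, y ≈ -10.6 km.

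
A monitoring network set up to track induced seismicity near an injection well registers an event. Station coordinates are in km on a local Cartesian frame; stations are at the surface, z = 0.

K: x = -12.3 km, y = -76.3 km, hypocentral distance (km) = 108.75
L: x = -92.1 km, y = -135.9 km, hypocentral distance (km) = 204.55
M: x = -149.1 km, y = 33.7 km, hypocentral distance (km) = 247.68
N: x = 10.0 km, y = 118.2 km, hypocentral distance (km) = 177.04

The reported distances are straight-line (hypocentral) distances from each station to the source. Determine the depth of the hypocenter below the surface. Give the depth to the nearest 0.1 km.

depth ≈ 28.4 km

Each station gives a sphere (x−x_i)² + (y−y_i)² + z² = d_i² (stations at z=0).
Subtracting the K sphere from L and M: z² cancels, leaving linear equations in x and y:
-159.6 x − 119.2 y = -9035.90
-273.6 x + 220.0 y = -32125.30
Solving: x ≈ 85.895, y ≈ -39.202 km (keep extra digits for the depth step; rounded: 85.9, -39.2).
Then from the K sphere: z² = 108.75² − (x + 12.3)² − (y + 76.3)² with x = 85.895, y = -39.202, so z ≈ 28.426 ≈ 28.4 km.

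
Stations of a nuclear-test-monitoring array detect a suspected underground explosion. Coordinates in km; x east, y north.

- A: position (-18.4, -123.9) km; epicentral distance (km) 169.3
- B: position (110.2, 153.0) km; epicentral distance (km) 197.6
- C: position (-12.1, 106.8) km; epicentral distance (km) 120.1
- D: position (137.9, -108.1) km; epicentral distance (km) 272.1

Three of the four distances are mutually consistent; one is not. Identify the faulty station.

Solve using three stations at a time. Using A, C, D (subtract circle equations pairwise → linear system) gives (x, y) ≈ (-99.6, 24.6).
Distances from that point to each station vs reported:
  A: calculated 169.3 vs reported 169.3 → residual 0.0 km
  B: calculated 246.0 vs reported 197.6 → residual 48.4 km
  C: calculated 120.1 vs reported 120.1 → residual 0.0 km
  D: calculated 272.1 vs reported 272.1 → residual 0.0 km
A, C, D are mutually consistent (residuals ≈ 0); B is off by 48.4 km.

B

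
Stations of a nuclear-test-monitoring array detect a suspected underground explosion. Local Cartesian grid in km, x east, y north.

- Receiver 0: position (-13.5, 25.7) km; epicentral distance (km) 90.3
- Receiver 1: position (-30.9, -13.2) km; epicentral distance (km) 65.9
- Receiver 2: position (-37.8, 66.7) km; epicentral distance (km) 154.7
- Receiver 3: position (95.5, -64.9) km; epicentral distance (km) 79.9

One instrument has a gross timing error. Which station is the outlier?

Solve using three stations at a time. Using Receiver 0, Receiver 1, Receiver 3 (subtract circle equations pairwise → linear system) gives (x, y) ≈ (15.8, -59.7).
Distances from that point to each station vs reported:
  Receiver 0: calculated 90.3 vs reported 90.3 → residual 0.0 km
  Receiver 1: calculated 65.9 vs reported 65.9 → residual 0.0 km
  Receiver 2: calculated 137.3 vs reported 154.7 → residual 17.4 km
  Receiver 3: calculated 79.9 vs reported 79.9 → residual 0.0 km
Receiver 0, Receiver 1, Receiver 3 are mutually consistent (residuals ≈ 0); Receiver 2 is off by 17.4 km.

Receiver 2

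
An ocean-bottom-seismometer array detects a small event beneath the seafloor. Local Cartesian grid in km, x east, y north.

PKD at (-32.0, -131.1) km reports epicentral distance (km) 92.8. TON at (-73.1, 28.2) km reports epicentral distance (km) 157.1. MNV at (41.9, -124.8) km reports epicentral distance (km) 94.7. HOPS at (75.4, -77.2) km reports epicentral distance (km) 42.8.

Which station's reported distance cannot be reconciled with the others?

PKD

Solve using three stations at a time. Using TON, MNV, HOPS (subtract circle equations pairwise → linear system) gives (x, y) ≈ (70.9, -34.6).
Distances from that point to each station vs reported:
  PKD: calculated 141.0 vs reported 92.8 → residual 48.2 km
  TON: calculated 157.1 vs reported 157.1 → residual 0.0 km
  MNV: calculated 94.7 vs reported 94.7 → residual 0.0 km
  HOPS: calculated 42.8 vs reported 42.8 → residual 0.0 km
TON, MNV, HOPS are mutually consistent (residuals ≈ 0); PKD is off by 48.2 km.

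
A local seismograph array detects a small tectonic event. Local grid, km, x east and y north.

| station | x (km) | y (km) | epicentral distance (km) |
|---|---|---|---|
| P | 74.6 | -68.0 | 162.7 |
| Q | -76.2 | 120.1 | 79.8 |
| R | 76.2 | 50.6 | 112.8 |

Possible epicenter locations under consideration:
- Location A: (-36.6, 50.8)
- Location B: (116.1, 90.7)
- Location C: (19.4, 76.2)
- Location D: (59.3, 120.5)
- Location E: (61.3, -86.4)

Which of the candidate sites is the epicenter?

Location A

For each candidate, compare |candidate − station| to the reported distance:
Location A: residuals P 0.0, Q 0.0, R 0.0 → max 0.0 km
Location B: residuals P 1.3, Q 114.7, R 56.2 → max 114.7 km
Location C: residuals P 8.3, Q 25.4, R 50.5 → max 50.5 km
Location D: residuals P 26.4, Q 55.7, R 40.9 → max 55.7 km
Location E: residuals P 140.0, Q 168.3, R 25.0 → max 168.3 km
Only Location A has all residuals ≈ 0.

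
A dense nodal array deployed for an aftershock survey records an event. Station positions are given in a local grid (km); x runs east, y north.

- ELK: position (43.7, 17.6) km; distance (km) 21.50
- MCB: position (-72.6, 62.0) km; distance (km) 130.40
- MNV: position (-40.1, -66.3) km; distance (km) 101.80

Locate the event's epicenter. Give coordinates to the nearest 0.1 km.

40.1 km east, -3.6 km north

Circle about each station: (x − 43.7)² + (y − 17.6)² = 21.50²; (x + 72.6)² + (y − 62.0)² = 130.40²; (x + 40.1)² + (y + 66.3)² = 101.80².
Subtracting the ELK equation from the MCB and MNV equations removes the quadratic terms:
-232.6 x + 88.8 y = -9646.60
-167.6 x − 167.8 y = -6116.74
Solving the 2×2 system: x ≈ 40.1, y ≈ -3.6 km.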